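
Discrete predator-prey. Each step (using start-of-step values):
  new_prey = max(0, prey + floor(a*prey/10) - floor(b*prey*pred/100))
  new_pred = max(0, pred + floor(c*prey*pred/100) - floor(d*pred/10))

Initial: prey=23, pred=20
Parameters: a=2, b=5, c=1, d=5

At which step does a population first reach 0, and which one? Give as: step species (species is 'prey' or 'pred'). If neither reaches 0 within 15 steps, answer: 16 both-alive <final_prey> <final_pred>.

Step 1: prey: 23+4-23=4; pred: 20+4-10=14
Step 2: prey: 4+0-2=2; pred: 14+0-7=7
Step 3: prey: 2+0-0=2; pred: 7+0-3=4
Step 4: prey: 2+0-0=2; pred: 4+0-2=2
Step 5: prey: 2+0-0=2; pred: 2+0-1=1
Step 6: prey: 2+0-0=2; pred: 1+0-0=1
Steps 7-15: state stable at prey=2, pred=1 (no change)
No extinction within 15 steps

Answer: 16 both-alive 2 1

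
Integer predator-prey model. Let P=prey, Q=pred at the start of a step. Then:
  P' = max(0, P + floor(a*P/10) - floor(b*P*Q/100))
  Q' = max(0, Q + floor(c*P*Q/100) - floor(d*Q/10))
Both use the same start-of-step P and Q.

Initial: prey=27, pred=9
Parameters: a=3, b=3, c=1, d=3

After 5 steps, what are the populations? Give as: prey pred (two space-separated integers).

Answer: 32 9

Derivation:
Step 1: prey: 27+8-7=28; pred: 9+2-2=9
Step 2: prey: 28+8-7=29; pred: 9+2-2=9
Step 3: prey: 29+8-7=30; pred: 9+2-2=9
Step 4: prey: 30+9-8=31; pred: 9+2-2=9
Step 5: prey: 31+9-8=32; pred: 9+2-2=9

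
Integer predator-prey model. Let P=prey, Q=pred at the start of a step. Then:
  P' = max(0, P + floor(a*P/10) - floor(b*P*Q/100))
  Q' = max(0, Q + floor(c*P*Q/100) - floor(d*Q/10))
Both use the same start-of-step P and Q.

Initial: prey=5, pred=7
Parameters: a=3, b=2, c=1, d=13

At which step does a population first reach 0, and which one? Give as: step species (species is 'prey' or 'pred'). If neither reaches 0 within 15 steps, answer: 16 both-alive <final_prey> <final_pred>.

Answer: 1 pred

Derivation:
Step 1: prey: 5+1-0=6; pred: 7+0-9=0
First extinction: pred at step 1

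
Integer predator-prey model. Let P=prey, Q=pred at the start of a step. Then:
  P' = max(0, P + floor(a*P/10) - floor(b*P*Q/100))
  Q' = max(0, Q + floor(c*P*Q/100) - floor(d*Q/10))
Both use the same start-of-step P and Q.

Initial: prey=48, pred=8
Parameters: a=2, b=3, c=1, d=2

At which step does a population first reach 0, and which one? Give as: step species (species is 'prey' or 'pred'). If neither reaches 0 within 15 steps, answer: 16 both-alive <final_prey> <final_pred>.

Step 1: prey: 48+9-11=46; pred: 8+3-1=10
Step 2: prey: 46+9-13=42; pred: 10+4-2=12
Step 3: prey: 42+8-15=35; pred: 12+5-2=15
Step 4: prey: 35+7-15=27; pred: 15+5-3=17
Step 5: prey: 27+5-13=19; pred: 17+4-3=18
Step 6: prey: 19+3-10=12; pred: 18+3-3=18
Step 7: prey: 12+2-6=8; pred: 18+2-3=17
Step 8: prey: 8+1-4=5; pred: 17+1-3=15
Step 9: prey: 5+1-2=4; pred: 15+0-3=12
Step 10: prey: 4+0-1=3; pred: 12+0-2=10
Step 11: prey: 3+0-0=3; pred: 10+0-2=8
Step 12: prey: 3+0-0=3; pred: 8+0-1=7
Step 13: prey: 3+0-0=3; pred: 7+0-1=6
Step 14: prey: 3+0-0=3; pred: 6+0-1=5
Step 15: prey: 3+0-0=3; pred: 5+0-1=4
No extinction within 15 steps

Answer: 16 both-alive 3 4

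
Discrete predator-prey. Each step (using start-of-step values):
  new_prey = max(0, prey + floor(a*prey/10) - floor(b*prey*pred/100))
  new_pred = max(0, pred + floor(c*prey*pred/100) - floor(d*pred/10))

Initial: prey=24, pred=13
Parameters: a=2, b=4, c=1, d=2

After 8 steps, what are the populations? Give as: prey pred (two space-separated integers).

Step 1: prey: 24+4-12=16; pred: 13+3-2=14
Step 2: prey: 16+3-8=11; pred: 14+2-2=14
Step 3: prey: 11+2-6=7; pred: 14+1-2=13
Step 4: prey: 7+1-3=5; pred: 13+0-2=11
Step 5: prey: 5+1-2=4; pred: 11+0-2=9
Step 6: prey: 4+0-1=3; pred: 9+0-1=8
Step 7: prey: 3+0-0=3; pred: 8+0-1=7
Step 8: prey: 3+0-0=3; pred: 7+0-1=6

Answer: 3 6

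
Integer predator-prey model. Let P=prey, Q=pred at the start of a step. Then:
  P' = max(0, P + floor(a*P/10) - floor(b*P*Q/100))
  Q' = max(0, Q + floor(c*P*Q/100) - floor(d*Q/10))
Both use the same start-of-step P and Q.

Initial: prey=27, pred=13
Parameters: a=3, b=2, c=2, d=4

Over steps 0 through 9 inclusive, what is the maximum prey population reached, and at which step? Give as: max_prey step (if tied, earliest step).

Answer: 28 1

Derivation:
Step 1: prey: 27+8-7=28; pred: 13+7-5=15
Step 2: prey: 28+8-8=28; pred: 15+8-6=17
Step 3: prey: 28+8-9=27; pred: 17+9-6=20
Step 4: prey: 27+8-10=25; pred: 20+10-8=22
Step 5: prey: 25+7-11=21; pred: 22+11-8=25
Step 6: prey: 21+6-10=17; pred: 25+10-10=25
Step 7: prey: 17+5-8=14; pred: 25+8-10=23
Step 8: prey: 14+4-6=12; pred: 23+6-9=20
Step 9: prey: 12+3-4=11; pred: 20+4-8=16
Max prey = 28 at step 1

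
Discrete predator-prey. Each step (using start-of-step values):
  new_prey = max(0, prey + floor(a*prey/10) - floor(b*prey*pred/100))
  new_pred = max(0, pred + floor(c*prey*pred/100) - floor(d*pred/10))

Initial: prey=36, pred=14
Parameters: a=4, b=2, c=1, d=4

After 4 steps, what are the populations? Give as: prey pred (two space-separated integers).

Step 1: prey: 36+14-10=40; pred: 14+5-5=14
Step 2: prey: 40+16-11=45; pred: 14+5-5=14
Step 3: prey: 45+18-12=51; pred: 14+6-5=15
Step 4: prey: 51+20-15=56; pred: 15+7-6=16

Answer: 56 16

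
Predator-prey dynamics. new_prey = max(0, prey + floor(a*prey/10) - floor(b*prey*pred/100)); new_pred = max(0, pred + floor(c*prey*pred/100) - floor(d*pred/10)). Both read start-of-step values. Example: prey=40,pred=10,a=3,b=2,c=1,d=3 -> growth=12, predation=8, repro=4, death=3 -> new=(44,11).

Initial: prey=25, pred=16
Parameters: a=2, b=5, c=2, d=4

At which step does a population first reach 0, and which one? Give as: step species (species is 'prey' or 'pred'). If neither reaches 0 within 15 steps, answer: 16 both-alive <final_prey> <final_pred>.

Answer: 16 both-alive 1 2

Derivation:
Step 1: prey: 25+5-20=10; pred: 16+8-6=18
Step 2: prey: 10+2-9=3; pred: 18+3-7=14
Step 3: prey: 3+0-2=1; pred: 14+0-5=9
Step 4: prey: 1+0-0=1; pred: 9+0-3=6
Step 5: prey: 1+0-0=1; pred: 6+0-2=4
Step 6: prey: 1+0-0=1; pred: 4+0-1=3
Step 7: prey: 1+0-0=1; pred: 3+0-1=2
Step 8: prey: 1+0-0=1; pred: 2+0-0=2
Steps 9-15: state stable at prey=1, pred=2 (no change)
No extinction within 15 steps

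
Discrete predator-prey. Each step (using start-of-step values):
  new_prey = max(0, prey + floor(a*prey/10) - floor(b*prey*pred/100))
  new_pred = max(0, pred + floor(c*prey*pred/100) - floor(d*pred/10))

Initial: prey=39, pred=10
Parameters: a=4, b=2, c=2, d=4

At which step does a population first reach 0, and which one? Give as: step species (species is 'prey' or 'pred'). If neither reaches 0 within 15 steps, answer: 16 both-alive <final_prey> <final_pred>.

Answer: 6 prey

Derivation:
Step 1: prey: 39+15-7=47; pred: 10+7-4=13
Step 2: prey: 47+18-12=53; pred: 13+12-5=20
Step 3: prey: 53+21-21=53; pred: 20+21-8=33
Step 4: prey: 53+21-34=40; pred: 33+34-13=54
Step 5: prey: 40+16-43=13; pred: 54+43-21=76
Step 6: prey: 13+5-19=0; pred: 76+19-30=65
First extinction: prey at step 6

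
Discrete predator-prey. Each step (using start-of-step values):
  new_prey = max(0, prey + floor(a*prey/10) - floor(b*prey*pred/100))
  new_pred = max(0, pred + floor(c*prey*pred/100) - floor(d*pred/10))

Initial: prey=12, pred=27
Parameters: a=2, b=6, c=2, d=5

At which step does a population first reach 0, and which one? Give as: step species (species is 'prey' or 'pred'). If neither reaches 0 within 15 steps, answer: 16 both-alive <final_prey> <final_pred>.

Answer: 1 prey

Derivation:
Step 1: prey: 12+2-19=0; pred: 27+6-13=20
First extinction: prey at step 1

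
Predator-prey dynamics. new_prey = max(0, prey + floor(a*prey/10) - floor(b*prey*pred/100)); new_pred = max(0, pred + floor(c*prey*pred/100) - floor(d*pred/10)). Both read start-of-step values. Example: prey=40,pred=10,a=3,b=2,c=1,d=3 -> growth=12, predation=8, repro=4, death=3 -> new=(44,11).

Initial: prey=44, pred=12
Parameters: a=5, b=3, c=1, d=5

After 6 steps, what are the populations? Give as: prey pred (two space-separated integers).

Step 1: prey: 44+22-15=51; pred: 12+5-6=11
Step 2: prey: 51+25-16=60; pred: 11+5-5=11
Step 3: prey: 60+30-19=71; pred: 11+6-5=12
Step 4: prey: 71+35-25=81; pred: 12+8-6=14
Step 5: prey: 81+40-34=87; pred: 14+11-7=18
Step 6: prey: 87+43-46=84; pred: 18+15-9=24

Answer: 84 24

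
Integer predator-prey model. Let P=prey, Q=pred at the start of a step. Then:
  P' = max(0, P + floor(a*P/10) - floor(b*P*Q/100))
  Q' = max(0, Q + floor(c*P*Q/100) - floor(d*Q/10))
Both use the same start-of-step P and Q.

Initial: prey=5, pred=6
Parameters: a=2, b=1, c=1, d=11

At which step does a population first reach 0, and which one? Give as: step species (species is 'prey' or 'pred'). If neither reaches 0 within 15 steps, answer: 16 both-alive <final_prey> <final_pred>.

Answer: 1 pred

Derivation:
Step 1: prey: 5+1-0=6; pred: 6+0-6=0
First extinction: pred at step 1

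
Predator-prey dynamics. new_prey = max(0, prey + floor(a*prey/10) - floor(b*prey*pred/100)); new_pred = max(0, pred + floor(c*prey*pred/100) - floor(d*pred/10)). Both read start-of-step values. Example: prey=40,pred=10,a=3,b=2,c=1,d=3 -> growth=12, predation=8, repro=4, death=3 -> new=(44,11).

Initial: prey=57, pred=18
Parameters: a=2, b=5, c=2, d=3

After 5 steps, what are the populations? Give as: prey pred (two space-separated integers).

Step 1: prey: 57+11-51=17; pred: 18+20-5=33
Step 2: prey: 17+3-28=0; pred: 33+11-9=35
Step 3: prey: 0+0-0=0; pred: 35+0-10=25
Step 4: prey: 0+0-0=0; pred: 25+0-7=18
Step 5: prey: 0+0-0=0; pred: 18+0-5=13

Answer: 0 13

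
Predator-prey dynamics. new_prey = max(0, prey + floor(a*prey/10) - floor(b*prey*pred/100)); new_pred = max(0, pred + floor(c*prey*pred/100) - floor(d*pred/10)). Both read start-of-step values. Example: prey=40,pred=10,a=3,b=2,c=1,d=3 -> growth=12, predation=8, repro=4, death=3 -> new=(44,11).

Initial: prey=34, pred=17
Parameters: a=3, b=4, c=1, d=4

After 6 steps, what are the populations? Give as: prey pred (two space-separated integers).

Step 1: prey: 34+10-23=21; pred: 17+5-6=16
Step 2: prey: 21+6-13=14; pred: 16+3-6=13
Step 3: prey: 14+4-7=11; pred: 13+1-5=9
Step 4: prey: 11+3-3=11; pred: 9+0-3=6
Step 5: prey: 11+3-2=12; pred: 6+0-2=4
Step 6: prey: 12+3-1=14; pred: 4+0-1=3

Answer: 14 3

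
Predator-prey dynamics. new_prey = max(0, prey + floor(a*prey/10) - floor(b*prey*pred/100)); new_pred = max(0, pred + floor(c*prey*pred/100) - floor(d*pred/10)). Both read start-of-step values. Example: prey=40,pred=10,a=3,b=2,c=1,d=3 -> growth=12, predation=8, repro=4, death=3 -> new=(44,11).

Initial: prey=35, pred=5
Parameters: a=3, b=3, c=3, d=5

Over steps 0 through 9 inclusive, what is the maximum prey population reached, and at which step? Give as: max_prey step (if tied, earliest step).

Answer: 43 2

Derivation:
Step 1: prey: 35+10-5=40; pred: 5+5-2=8
Step 2: prey: 40+12-9=43; pred: 8+9-4=13
Step 3: prey: 43+12-16=39; pred: 13+16-6=23
Step 4: prey: 39+11-26=24; pred: 23+26-11=38
Step 5: prey: 24+7-27=4; pred: 38+27-19=46
Step 6: prey: 4+1-5=0; pred: 46+5-23=28
Step 7: prey: 0+0-0=0; pred: 28+0-14=14
Step 8: prey: 0+0-0=0; pred: 14+0-7=7
Step 9: prey: 0+0-0=0; pred: 7+0-3=4
Max prey = 43 at step 2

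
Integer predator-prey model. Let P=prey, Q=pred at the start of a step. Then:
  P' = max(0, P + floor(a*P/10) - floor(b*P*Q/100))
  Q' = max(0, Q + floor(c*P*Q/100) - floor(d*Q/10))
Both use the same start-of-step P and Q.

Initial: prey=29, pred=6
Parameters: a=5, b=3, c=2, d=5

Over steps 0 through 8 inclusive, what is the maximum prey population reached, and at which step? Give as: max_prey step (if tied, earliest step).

Step 1: prey: 29+14-5=38; pred: 6+3-3=6
Step 2: prey: 38+19-6=51; pred: 6+4-3=7
Step 3: prey: 51+25-10=66; pred: 7+7-3=11
Step 4: prey: 66+33-21=78; pred: 11+14-5=20
Step 5: prey: 78+39-46=71; pred: 20+31-10=41
Step 6: prey: 71+35-87=19; pred: 41+58-20=79
Step 7: prey: 19+9-45=0; pred: 79+30-39=70
Step 8: prey: 0+0-0=0; pred: 70+0-35=35
Max prey = 78 at step 4

Answer: 78 4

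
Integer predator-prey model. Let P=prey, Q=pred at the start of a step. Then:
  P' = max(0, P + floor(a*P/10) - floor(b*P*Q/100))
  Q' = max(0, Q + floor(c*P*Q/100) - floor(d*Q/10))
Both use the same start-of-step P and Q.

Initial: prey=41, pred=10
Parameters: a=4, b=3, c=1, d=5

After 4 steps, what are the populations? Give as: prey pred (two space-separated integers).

Step 1: prey: 41+16-12=45; pred: 10+4-5=9
Step 2: prey: 45+18-12=51; pred: 9+4-4=9
Step 3: prey: 51+20-13=58; pred: 9+4-4=9
Step 4: prey: 58+23-15=66; pred: 9+5-4=10

Answer: 66 10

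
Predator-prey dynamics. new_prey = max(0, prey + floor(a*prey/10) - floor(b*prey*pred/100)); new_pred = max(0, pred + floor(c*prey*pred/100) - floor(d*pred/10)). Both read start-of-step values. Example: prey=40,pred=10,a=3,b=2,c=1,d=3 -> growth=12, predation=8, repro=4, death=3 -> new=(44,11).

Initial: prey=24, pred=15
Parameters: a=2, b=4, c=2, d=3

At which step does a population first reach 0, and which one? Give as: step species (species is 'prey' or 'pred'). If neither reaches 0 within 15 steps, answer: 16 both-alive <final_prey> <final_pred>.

Answer: 16 both-alive 2 3

Derivation:
Step 1: prey: 24+4-14=14; pred: 15+7-4=18
Step 2: prey: 14+2-10=6; pred: 18+5-5=18
Step 3: prey: 6+1-4=3; pred: 18+2-5=15
Step 4: prey: 3+0-1=2; pred: 15+0-4=11
Step 5: prey: 2+0-0=2; pred: 11+0-3=8
Step 6: prey: 2+0-0=2; pred: 8+0-2=6
Step 7: prey: 2+0-0=2; pred: 6+0-1=5
Step 8: prey: 2+0-0=2; pred: 5+0-1=4
Step 9: prey: 2+0-0=2; pred: 4+0-1=3
Step 10: prey: 2+0-0=2; pred: 3+0-0=3
Steps 11-15: state stable at prey=2, pred=3 (no change)
No extinction within 15 steps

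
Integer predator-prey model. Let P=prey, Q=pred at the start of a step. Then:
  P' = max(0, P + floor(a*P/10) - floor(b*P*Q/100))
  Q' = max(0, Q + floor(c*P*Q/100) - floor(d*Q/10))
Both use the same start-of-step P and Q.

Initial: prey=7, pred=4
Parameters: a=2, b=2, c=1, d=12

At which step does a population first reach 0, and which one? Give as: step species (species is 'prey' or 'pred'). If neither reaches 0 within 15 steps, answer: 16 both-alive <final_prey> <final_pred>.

Answer: 1 pred

Derivation:
Step 1: prey: 7+1-0=8; pred: 4+0-4=0
First extinction: pred at step 1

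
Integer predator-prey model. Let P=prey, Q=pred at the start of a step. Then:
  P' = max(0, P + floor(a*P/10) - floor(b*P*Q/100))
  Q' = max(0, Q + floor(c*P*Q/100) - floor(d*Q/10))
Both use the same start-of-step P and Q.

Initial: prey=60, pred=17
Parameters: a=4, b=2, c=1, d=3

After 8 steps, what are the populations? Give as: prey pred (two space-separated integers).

Answer: 3 22

Derivation:
Step 1: prey: 60+24-20=64; pred: 17+10-5=22
Step 2: prey: 64+25-28=61; pred: 22+14-6=30
Step 3: prey: 61+24-36=49; pred: 30+18-9=39
Step 4: prey: 49+19-38=30; pred: 39+19-11=47
Step 5: prey: 30+12-28=14; pred: 47+14-14=47
Step 6: prey: 14+5-13=6; pred: 47+6-14=39
Step 7: prey: 6+2-4=4; pred: 39+2-11=30
Step 8: prey: 4+1-2=3; pred: 30+1-9=22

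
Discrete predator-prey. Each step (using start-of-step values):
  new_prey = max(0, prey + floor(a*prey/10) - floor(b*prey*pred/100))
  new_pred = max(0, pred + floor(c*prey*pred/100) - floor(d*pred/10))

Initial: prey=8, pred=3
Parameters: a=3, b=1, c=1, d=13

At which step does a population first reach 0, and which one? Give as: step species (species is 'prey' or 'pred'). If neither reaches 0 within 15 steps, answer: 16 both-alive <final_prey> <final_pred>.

Answer: 1 pred

Derivation:
Step 1: prey: 8+2-0=10; pred: 3+0-3=0
First extinction: pred at step 1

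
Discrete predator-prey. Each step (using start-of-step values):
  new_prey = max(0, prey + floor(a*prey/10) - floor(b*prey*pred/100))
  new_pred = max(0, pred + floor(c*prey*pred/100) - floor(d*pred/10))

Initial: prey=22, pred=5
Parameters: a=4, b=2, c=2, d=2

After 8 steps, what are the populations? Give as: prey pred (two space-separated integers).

Step 1: prey: 22+8-2=28; pred: 5+2-1=6
Step 2: prey: 28+11-3=36; pred: 6+3-1=8
Step 3: prey: 36+14-5=45; pred: 8+5-1=12
Step 4: prey: 45+18-10=53; pred: 12+10-2=20
Step 5: prey: 53+21-21=53; pred: 20+21-4=37
Step 6: prey: 53+21-39=35; pred: 37+39-7=69
Step 7: prey: 35+14-48=1; pred: 69+48-13=104
Step 8: prey: 1+0-2=0; pred: 104+2-20=86

Answer: 0 86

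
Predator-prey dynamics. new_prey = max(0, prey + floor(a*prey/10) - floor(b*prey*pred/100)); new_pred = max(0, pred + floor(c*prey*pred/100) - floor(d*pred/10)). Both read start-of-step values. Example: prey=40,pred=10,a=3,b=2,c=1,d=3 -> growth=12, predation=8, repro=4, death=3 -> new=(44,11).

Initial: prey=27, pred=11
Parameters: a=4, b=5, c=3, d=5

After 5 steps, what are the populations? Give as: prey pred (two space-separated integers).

Step 1: prey: 27+10-14=23; pred: 11+8-5=14
Step 2: prey: 23+9-16=16; pred: 14+9-7=16
Step 3: prey: 16+6-12=10; pred: 16+7-8=15
Step 4: prey: 10+4-7=7; pred: 15+4-7=12
Step 5: prey: 7+2-4=5; pred: 12+2-6=8

Answer: 5 8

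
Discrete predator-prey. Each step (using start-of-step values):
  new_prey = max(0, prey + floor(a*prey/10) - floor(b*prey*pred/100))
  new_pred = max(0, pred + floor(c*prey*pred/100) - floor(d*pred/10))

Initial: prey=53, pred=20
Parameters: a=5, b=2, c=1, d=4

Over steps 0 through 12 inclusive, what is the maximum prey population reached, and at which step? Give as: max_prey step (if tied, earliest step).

Step 1: prey: 53+26-21=58; pred: 20+10-8=22
Step 2: prey: 58+29-25=62; pred: 22+12-8=26
Step 3: prey: 62+31-32=61; pred: 26+16-10=32
Step 4: prey: 61+30-39=52; pred: 32+19-12=39
Step 5: prey: 52+26-40=38; pred: 39+20-15=44
Step 6: prey: 38+19-33=24; pred: 44+16-17=43
Step 7: prey: 24+12-20=16; pred: 43+10-17=36
Step 8: prey: 16+8-11=13; pred: 36+5-14=27
Step 9: prey: 13+6-7=12; pred: 27+3-10=20
Step 10: prey: 12+6-4=14; pred: 20+2-8=14
Step 11: prey: 14+7-3=18; pred: 14+1-5=10
Step 12: prey: 18+9-3=24; pred: 10+1-4=7
Max prey = 62 at step 2

Answer: 62 2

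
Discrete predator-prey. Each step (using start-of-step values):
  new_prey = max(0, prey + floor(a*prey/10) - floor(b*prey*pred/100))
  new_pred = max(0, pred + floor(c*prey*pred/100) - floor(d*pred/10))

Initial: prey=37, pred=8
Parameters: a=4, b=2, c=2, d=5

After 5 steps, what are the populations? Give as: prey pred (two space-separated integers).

Answer: 42 65

Derivation:
Step 1: prey: 37+14-5=46; pred: 8+5-4=9
Step 2: prey: 46+18-8=56; pred: 9+8-4=13
Step 3: prey: 56+22-14=64; pred: 13+14-6=21
Step 4: prey: 64+25-26=63; pred: 21+26-10=37
Step 5: prey: 63+25-46=42; pred: 37+46-18=65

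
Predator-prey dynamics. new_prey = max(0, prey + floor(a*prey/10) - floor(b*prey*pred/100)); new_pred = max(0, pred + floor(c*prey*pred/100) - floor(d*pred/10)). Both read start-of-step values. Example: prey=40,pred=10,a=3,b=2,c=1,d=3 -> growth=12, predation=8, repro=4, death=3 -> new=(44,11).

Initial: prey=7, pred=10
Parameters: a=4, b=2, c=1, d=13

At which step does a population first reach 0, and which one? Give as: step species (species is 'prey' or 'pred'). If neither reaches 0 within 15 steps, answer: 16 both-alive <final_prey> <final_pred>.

Step 1: prey: 7+2-1=8; pred: 10+0-13=0
First extinction: pred at step 1

Answer: 1 pred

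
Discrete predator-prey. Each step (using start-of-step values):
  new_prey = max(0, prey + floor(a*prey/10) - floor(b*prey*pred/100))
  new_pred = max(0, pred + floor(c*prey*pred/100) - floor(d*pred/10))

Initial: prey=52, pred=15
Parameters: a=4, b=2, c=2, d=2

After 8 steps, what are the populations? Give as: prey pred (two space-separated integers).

Step 1: prey: 52+20-15=57; pred: 15+15-3=27
Step 2: prey: 57+22-30=49; pred: 27+30-5=52
Step 3: prey: 49+19-50=18; pred: 52+50-10=92
Step 4: prey: 18+7-33=0; pred: 92+33-18=107
Step 5: prey: 0+0-0=0; pred: 107+0-21=86
Step 6: prey: 0+0-0=0; pred: 86+0-17=69
Step 7: prey: 0+0-0=0; pred: 69+0-13=56
Step 8: prey: 0+0-0=0; pred: 56+0-11=45

Answer: 0 45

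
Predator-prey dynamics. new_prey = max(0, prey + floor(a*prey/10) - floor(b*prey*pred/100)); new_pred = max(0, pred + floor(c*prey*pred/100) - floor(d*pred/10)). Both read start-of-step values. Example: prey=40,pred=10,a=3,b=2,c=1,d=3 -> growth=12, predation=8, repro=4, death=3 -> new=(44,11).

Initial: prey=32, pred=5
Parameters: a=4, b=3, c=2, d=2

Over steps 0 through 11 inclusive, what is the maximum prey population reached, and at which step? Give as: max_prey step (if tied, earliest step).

Answer: 52 3

Derivation:
Step 1: prey: 32+12-4=40; pred: 5+3-1=7
Step 2: prey: 40+16-8=48; pred: 7+5-1=11
Step 3: prey: 48+19-15=52; pred: 11+10-2=19
Step 4: prey: 52+20-29=43; pred: 19+19-3=35
Step 5: prey: 43+17-45=15; pred: 35+30-7=58
Step 6: prey: 15+6-26=0; pred: 58+17-11=64
Step 7: prey: 0+0-0=0; pred: 64+0-12=52
Step 8: prey: 0+0-0=0; pred: 52+0-10=42
Step 9: prey: 0+0-0=0; pred: 42+0-8=34
Step 10: prey: 0+0-0=0; pred: 34+0-6=28
Step 11: prey: 0+0-0=0; pred: 28+0-5=23
Max prey = 52 at step 3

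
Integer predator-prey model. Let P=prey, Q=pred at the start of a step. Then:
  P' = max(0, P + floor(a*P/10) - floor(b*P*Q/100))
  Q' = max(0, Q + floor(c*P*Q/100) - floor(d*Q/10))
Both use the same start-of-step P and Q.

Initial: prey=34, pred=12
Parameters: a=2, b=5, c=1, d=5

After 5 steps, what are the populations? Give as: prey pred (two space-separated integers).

Answer: 13 1

Derivation:
Step 1: prey: 34+6-20=20; pred: 12+4-6=10
Step 2: prey: 20+4-10=14; pred: 10+2-5=7
Step 3: prey: 14+2-4=12; pred: 7+0-3=4
Step 4: prey: 12+2-2=12; pred: 4+0-2=2
Step 5: prey: 12+2-1=13; pred: 2+0-1=1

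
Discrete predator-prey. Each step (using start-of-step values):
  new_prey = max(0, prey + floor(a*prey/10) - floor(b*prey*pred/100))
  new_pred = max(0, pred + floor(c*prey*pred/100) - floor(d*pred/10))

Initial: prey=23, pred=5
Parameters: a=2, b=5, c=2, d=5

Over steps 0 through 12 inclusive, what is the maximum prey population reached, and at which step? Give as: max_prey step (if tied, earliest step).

Answer: 24 12

Derivation:
Step 1: prey: 23+4-5=22; pred: 5+2-2=5
Step 2: prey: 22+4-5=21; pred: 5+2-2=5
Step 3: prey: 21+4-5=20; pred: 5+2-2=5
Step 4: prey: 20+4-5=19; pred: 5+2-2=5
Step 5: prey: 19+3-4=18; pred: 5+1-2=4
Step 6: prey: 18+3-3=18; pred: 4+1-2=3
Step 7: prey: 18+3-2=19; pred: 3+1-1=3
Step 8: prey: 19+3-2=20; pred: 3+1-1=3
Step 9: prey: 20+4-3=21; pred: 3+1-1=3
Step 10: prey: 21+4-3=22; pred: 3+1-1=3
Step 11: prey: 22+4-3=23; pred: 3+1-1=3
Step 12: prey: 23+4-3=24; pred: 3+1-1=3
Max prey = 24 at step 12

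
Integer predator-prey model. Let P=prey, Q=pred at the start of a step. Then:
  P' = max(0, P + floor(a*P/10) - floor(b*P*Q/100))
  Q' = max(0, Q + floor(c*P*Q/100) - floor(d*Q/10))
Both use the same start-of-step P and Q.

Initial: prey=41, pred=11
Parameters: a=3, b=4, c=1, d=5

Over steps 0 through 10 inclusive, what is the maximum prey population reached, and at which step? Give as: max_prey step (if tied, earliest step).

Answer: 85 10

Derivation:
Step 1: prey: 41+12-18=35; pred: 11+4-5=10
Step 2: prey: 35+10-14=31; pred: 10+3-5=8
Step 3: prey: 31+9-9=31; pred: 8+2-4=6
Step 4: prey: 31+9-7=33; pred: 6+1-3=4
Step 5: prey: 33+9-5=37; pred: 4+1-2=3
Step 6: prey: 37+11-4=44; pred: 3+1-1=3
Step 7: prey: 44+13-5=52; pred: 3+1-1=3
Step 8: prey: 52+15-6=61; pred: 3+1-1=3
Step 9: prey: 61+18-7=72; pred: 3+1-1=3
Step 10: prey: 72+21-8=85; pred: 3+2-1=4
Max prey = 85 at step 10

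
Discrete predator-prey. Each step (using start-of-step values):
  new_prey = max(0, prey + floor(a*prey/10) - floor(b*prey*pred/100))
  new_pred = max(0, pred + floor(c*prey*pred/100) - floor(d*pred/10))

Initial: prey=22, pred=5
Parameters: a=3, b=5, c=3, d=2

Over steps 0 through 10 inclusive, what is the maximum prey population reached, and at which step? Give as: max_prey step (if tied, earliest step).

Answer: 23 1

Derivation:
Step 1: prey: 22+6-5=23; pred: 5+3-1=7
Step 2: prey: 23+6-8=21; pred: 7+4-1=10
Step 3: prey: 21+6-10=17; pred: 10+6-2=14
Step 4: prey: 17+5-11=11; pred: 14+7-2=19
Step 5: prey: 11+3-10=4; pred: 19+6-3=22
Step 6: prey: 4+1-4=1; pred: 22+2-4=20
Step 7: prey: 1+0-1=0; pred: 20+0-4=16
Step 8: prey: 0+0-0=0; pred: 16+0-3=13
Step 9: prey: 0+0-0=0; pred: 13+0-2=11
Step 10: prey: 0+0-0=0; pred: 11+0-2=9
Max prey = 23 at step 1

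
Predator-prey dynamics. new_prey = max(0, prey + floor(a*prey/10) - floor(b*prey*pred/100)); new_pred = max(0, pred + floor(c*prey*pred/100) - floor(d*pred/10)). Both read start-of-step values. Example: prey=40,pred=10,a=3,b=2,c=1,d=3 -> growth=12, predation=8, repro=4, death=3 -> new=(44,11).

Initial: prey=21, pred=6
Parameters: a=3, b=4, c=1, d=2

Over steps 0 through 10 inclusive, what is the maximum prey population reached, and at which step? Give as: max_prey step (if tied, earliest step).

Step 1: prey: 21+6-5=22; pred: 6+1-1=6
Step 2: prey: 22+6-5=23; pred: 6+1-1=6
Step 3: prey: 23+6-5=24; pred: 6+1-1=6
Step 4: prey: 24+7-5=26; pred: 6+1-1=6
Step 5: prey: 26+7-6=27; pred: 6+1-1=6
Step 6: prey: 27+8-6=29; pred: 6+1-1=6
Step 7: prey: 29+8-6=31; pred: 6+1-1=6
Step 8: prey: 31+9-7=33; pred: 6+1-1=6
Step 9: prey: 33+9-7=35; pred: 6+1-1=6
Step 10: prey: 35+10-8=37; pred: 6+2-1=7
Max prey = 37 at step 10

Answer: 37 10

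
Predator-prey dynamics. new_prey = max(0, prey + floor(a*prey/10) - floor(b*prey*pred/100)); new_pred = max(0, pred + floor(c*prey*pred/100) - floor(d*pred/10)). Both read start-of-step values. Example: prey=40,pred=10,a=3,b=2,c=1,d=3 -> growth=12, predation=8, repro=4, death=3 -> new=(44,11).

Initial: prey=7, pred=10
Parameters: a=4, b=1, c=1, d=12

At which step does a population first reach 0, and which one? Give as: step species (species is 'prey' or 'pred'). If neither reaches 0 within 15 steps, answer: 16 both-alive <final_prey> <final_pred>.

Answer: 1 pred

Derivation:
Step 1: prey: 7+2-0=9; pred: 10+0-12=0
First extinction: pred at step 1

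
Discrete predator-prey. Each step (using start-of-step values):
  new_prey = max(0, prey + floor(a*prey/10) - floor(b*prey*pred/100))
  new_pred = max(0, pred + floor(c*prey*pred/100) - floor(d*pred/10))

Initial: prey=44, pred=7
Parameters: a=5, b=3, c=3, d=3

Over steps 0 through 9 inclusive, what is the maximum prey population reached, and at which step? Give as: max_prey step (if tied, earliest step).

Step 1: prey: 44+22-9=57; pred: 7+9-2=14
Step 2: prey: 57+28-23=62; pred: 14+23-4=33
Step 3: prey: 62+31-61=32; pred: 33+61-9=85
Step 4: prey: 32+16-81=0; pred: 85+81-25=141
Step 5: prey: 0+0-0=0; pred: 141+0-42=99
Step 6: prey: 0+0-0=0; pred: 99+0-29=70
Step 7: prey: 0+0-0=0; pred: 70+0-21=49
Step 8: prey: 0+0-0=0; pred: 49+0-14=35
Step 9: prey: 0+0-0=0; pred: 35+0-10=25
Max prey = 62 at step 2

Answer: 62 2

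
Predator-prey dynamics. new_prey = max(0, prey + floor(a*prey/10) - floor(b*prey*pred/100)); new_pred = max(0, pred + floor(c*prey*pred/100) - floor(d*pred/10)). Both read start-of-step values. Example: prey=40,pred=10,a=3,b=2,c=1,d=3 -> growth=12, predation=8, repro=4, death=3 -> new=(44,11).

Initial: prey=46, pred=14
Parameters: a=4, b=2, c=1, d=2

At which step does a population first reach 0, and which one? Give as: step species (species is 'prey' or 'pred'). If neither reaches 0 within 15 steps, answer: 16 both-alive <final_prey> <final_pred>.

Answer: 16 both-alive 1 9

Derivation:
Step 1: prey: 46+18-12=52; pred: 14+6-2=18
Step 2: prey: 52+20-18=54; pred: 18+9-3=24
Step 3: prey: 54+21-25=50; pred: 24+12-4=32
Step 4: prey: 50+20-32=38; pred: 32+16-6=42
Step 5: prey: 38+15-31=22; pred: 42+15-8=49
Step 6: prey: 22+8-21=9; pred: 49+10-9=50
Step 7: prey: 9+3-9=3; pred: 50+4-10=44
Step 8: prey: 3+1-2=2; pred: 44+1-8=37
Step 9: prey: 2+0-1=1; pred: 37+0-7=30
Step 10: prey: 1+0-0=1; pred: 30+0-6=24
Step 11: prey: 1+0-0=1; pred: 24+0-4=20
Step 12: prey: 1+0-0=1; pred: 20+0-4=16
Step 13: prey: 1+0-0=1; pred: 16+0-3=13
Step 14: prey: 1+0-0=1; pred: 13+0-2=11
Step 15: prey: 1+0-0=1; pred: 11+0-2=9
No extinction within 15 steps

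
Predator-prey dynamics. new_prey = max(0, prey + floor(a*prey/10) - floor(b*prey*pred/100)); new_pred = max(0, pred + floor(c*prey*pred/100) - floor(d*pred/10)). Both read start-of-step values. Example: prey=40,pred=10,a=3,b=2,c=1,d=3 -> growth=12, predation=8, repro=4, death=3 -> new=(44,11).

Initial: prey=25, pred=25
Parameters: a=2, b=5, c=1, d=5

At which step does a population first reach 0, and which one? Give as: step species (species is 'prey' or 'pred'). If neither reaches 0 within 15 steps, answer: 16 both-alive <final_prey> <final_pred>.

Step 1: prey: 25+5-31=0; pred: 25+6-12=19
First extinction: prey at step 1

Answer: 1 prey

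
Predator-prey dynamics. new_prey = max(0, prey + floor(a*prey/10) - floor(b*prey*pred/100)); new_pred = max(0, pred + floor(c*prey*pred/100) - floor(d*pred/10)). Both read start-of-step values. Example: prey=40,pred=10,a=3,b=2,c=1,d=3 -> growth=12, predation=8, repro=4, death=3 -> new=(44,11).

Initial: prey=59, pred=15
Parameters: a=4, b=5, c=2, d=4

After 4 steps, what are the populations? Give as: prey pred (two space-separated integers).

Step 1: prey: 59+23-44=38; pred: 15+17-6=26
Step 2: prey: 38+15-49=4; pred: 26+19-10=35
Step 3: prey: 4+1-7=0; pred: 35+2-14=23
Step 4: prey: 0+0-0=0; pred: 23+0-9=14

Answer: 0 14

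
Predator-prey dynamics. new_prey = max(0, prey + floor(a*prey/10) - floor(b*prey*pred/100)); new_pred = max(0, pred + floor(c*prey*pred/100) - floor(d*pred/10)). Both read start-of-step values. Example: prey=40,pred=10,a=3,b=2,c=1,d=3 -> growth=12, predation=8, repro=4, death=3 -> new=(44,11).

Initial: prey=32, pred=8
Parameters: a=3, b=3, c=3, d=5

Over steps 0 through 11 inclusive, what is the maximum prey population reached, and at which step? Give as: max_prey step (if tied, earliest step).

Step 1: prey: 32+9-7=34; pred: 8+7-4=11
Step 2: prey: 34+10-11=33; pred: 11+11-5=17
Step 3: prey: 33+9-16=26; pred: 17+16-8=25
Step 4: prey: 26+7-19=14; pred: 25+19-12=32
Step 5: prey: 14+4-13=5; pred: 32+13-16=29
Step 6: prey: 5+1-4=2; pred: 29+4-14=19
Step 7: prey: 2+0-1=1; pred: 19+1-9=11
Step 8: prey: 1+0-0=1; pred: 11+0-5=6
Step 9: prey: 1+0-0=1; pred: 6+0-3=3
Step 10: prey: 1+0-0=1; pred: 3+0-1=2
Step 11: prey: 1+0-0=1; pred: 2+0-1=1
Max prey = 34 at step 1

Answer: 34 1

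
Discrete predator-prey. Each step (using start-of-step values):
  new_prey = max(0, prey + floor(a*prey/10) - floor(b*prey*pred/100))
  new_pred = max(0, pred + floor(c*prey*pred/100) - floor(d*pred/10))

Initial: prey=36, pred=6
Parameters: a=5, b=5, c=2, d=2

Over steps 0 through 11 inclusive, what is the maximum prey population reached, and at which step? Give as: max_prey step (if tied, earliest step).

Answer: 47 2

Derivation:
Step 1: prey: 36+18-10=44; pred: 6+4-1=9
Step 2: prey: 44+22-19=47; pred: 9+7-1=15
Step 3: prey: 47+23-35=35; pred: 15+14-3=26
Step 4: prey: 35+17-45=7; pred: 26+18-5=39
Step 5: prey: 7+3-13=0; pred: 39+5-7=37
Step 6: prey: 0+0-0=0; pred: 37+0-7=30
Step 7: prey: 0+0-0=0; pred: 30+0-6=24
Step 8: prey: 0+0-0=0; pred: 24+0-4=20
Step 9: prey: 0+0-0=0; pred: 20+0-4=16
Step 10: prey: 0+0-0=0; pred: 16+0-3=13
Step 11: prey: 0+0-0=0; pred: 13+0-2=11
Max prey = 47 at step 2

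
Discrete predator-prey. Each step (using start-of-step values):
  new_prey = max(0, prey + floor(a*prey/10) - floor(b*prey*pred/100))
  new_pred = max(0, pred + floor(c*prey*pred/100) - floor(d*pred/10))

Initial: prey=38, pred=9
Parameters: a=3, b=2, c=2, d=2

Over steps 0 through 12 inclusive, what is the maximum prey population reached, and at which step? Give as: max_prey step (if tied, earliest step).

Answer: 43 1

Derivation:
Step 1: prey: 38+11-6=43; pred: 9+6-1=14
Step 2: prey: 43+12-12=43; pred: 14+12-2=24
Step 3: prey: 43+12-20=35; pred: 24+20-4=40
Step 4: prey: 35+10-28=17; pred: 40+28-8=60
Step 5: prey: 17+5-20=2; pred: 60+20-12=68
Step 6: prey: 2+0-2=0; pred: 68+2-13=57
Step 7: prey: 0+0-0=0; pred: 57+0-11=46
Step 8: prey: 0+0-0=0; pred: 46+0-9=37
Step 9: prey: 0+0-0=0; pred: 37+0-7=30
Step 10: prey: 0+0-0=0; pred: 30+0-6=24
Step 11: prey: 0+0-0=0; pred: 24+0-4=20
Step 12: prey: 0+0-0=0; pred: 20+0-4=16
Max prey = 43 at step 1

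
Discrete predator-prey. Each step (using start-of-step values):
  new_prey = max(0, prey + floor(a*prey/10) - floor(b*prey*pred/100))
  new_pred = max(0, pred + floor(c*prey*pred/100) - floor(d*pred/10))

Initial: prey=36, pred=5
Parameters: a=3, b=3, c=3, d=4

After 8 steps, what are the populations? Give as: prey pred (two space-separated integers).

Answer: 0 13

Derivation:
Step 1: prey: 36+10-5=41; pred: 5+5-2=8
Step 2: prey: 41+12-9=44; pred: 8+9-3=14
Step 3: prey: 44+13-18=39; pred: 14+18-5=27
Step 4: prey: 39+11-31=19; pred: 27+31-10=48
Step 5: prey: 19+5-27=0; pred: 48+27-19=56
Step 6: prey: 0+0-0=0; pred: 56+0-22=34
Step 7: prey: 0+0-0=0; pred: 34+0-13=21
Step 8: prey: 0+0-0=0; pred: 21+0-8=13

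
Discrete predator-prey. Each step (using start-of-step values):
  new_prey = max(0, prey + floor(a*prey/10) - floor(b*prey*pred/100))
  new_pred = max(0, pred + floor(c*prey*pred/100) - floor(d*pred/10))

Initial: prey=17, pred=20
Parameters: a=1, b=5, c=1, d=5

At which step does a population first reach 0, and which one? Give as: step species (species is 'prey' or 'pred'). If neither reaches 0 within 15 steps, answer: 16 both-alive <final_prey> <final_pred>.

Step 1: prey: 17+1-17=1; pred: 20+3-10=13
Step 2: prey: 1+0-0=1; pred: 13+0-6=7
Step 3: prey: 1+0-0=1; pred: 7+0-3=4
Step 4: prey: 1+0-0=1; pred: 4+0-2=2
Step 5: prey: 1+0-0=1; pred: 2+0-1=1
Step 6: prey: 1+0-0=1; pred: 1+0-0=1
Steps 7-15: state stable at prey=1, pred=1 (no change)
No extinction within 15 steps

Answer: 16 both-alive 1 1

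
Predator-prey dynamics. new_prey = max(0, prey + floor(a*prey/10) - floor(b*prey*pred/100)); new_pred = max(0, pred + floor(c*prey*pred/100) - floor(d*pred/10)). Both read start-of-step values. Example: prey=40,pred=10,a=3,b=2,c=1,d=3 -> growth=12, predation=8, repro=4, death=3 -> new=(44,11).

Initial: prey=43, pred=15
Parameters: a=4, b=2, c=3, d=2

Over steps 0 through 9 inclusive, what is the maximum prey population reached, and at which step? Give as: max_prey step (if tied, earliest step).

Answer: 48 1

Derivation:
Step 1: prey: 43+17-12=48; pred: 15+19-3=31
Step 2: prey: 48+19-29=38; pred: 31+44-6=69
Step 3: prey: 38+15-52=1; pred: 69+78-13=134
Step 4: prey: 1+0-2=0; pred: 134+4-26=112
Step 5: prey: 0+0-0=0; pred: 112+0-22=90
Step 6: prey: 0+0-0=0; pred: 90+0-18=72
Step 7: prey: 0+0-0=0; pred: 72+0-14=58
Step 8: prey: 0+0-0=0; pred: 58+0-11=47
Step 9: prey: 0+0-0=0; pred: 47+0-9=38
Max prey = 48 at step 1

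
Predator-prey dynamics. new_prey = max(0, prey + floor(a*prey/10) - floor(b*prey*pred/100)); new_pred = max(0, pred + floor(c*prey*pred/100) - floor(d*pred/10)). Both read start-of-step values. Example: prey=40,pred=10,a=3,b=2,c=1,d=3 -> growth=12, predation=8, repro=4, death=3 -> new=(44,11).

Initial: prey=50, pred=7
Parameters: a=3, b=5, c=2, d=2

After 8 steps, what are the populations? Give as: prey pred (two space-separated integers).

Answer: 0 13

Derivation:
Step 1: prey: 50+15-17=48; pred: 7+7-1=13
Step 2: prey: 48+14-31=31; pred: 13+12-2=23
Step 3: prey: 31+9-35=5; pred: 23+14-4=33
Step 4: prey: 5+1-8=0; pred: 33+3-6=30
Step 5: prey: 0+0-0=0; pred: 30+0-6=24
Step 6: prey: 0+0-0=0; pred: 24+0-4=20
Step 7: prey: 0+0-0=0; pred: 20+0-4=16
Step 8: prey: 0+0-0=0; pred: 16+0-3=13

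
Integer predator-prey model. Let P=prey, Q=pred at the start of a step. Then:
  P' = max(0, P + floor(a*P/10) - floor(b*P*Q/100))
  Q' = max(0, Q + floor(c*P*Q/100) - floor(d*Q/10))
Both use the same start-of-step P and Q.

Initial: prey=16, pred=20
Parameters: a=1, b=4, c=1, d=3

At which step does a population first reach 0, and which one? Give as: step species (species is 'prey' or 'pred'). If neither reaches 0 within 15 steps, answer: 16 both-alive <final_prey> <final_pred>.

Step 1: prey: 16+1-12=5; pred: 20+3-6=17
Step 2: prey: 5+0-3=2; pred: 17+0-5=12
Step 3: prey: 2+0-0=2; pred: 12+0-3=9
Step 4: prey: 2+0-0=2; pred: 9+0-2=7
Step 5: prey: 2+0-0=2; pred: 7+0-2=5
Step 6: prey: 2+0-0=2; pred: 5+0-1=4
Step 7: prey: 2+0-0=2; pred: 4+0-1=3
Step 8: prey: 2+0-0=2; pred: 3+0-0=3
Steps 9-15: state stable at prey=2, pred=3 (no change)
No extinction within 15 steps

Answer: 16 both-alive 2 3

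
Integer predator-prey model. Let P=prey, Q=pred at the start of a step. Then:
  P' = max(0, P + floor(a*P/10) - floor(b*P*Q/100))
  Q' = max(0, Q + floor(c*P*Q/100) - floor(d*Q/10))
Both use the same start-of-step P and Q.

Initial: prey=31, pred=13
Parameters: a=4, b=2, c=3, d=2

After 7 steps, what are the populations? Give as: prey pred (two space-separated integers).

Answer: 0 54

Derivation:
Step 1: prey: 31+12-8=35; pred: 13+12-2=23
Step 2: prey: 35+14-16=33; pred: 23+24-4=43
Step 3: prey: 33+13-28=18; pred: 43+42-8=77
Step 4: prey: 18+7-27=0; pred: 77+41-15=103
Step 5: prey: 0+0-0=0; pred: 103+0-20=83
Step 6: prey: 0+0-0=0; pred: 83+0-16=67
Step 7: prey: 0+0-0=0; pred: 67+0-13=54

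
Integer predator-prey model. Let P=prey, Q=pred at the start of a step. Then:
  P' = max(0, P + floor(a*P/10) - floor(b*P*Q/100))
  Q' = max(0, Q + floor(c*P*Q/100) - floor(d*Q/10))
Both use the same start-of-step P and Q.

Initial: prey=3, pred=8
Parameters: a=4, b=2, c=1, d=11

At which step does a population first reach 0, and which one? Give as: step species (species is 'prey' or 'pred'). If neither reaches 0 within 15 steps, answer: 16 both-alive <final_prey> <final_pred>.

Answer: 1 pred

Derivation:
Step 1: prey: 3+1-0=4; pred: 8+0-8=0
First extinction: pred at step 1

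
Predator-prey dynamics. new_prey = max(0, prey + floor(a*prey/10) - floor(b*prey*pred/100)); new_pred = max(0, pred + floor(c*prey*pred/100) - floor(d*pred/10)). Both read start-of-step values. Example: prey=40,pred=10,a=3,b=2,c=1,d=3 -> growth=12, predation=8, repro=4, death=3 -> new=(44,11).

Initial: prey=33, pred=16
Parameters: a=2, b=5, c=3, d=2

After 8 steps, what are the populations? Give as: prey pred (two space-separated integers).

Answer: 0 10

Derivation:
Step 1: prey: 33+6-26=13; pred: 16+15-3=28
Step 2: prey: 13+2-18=0; pred: 28+10-5=33
Step 3: prey: 0+0-0=0; pred: 33+0-6=27
Step 4: prey: 0+0-0=0; pred: 27+0-5=22
Step 5: prey: 0+0-0=0; pred: 22+0-4=18
Step 6: prey: 0+0-0=0; pred: 18+0-3=15
Step 7: prey: 0+0-0=0; pred: 15+0-3=12
Step 8: prey: 0+0-0=0; pred: 12+0-2=10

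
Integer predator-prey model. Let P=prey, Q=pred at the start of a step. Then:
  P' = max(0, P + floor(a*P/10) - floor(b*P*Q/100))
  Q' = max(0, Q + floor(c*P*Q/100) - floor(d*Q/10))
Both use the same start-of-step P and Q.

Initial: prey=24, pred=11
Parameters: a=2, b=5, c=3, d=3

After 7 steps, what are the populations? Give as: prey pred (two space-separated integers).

Step 1: prey: 24+4-13=15; pred: 11+7-3=15
Step 2: prey: 15+3-11=7; pred: 15+6-4=17
Step 3: prey: 7+1-5=3; pred: 17+3-5=15
Step 4: prey: 3+0-2=1; pred: 15+1-4=12
Step 5: prey: 1+0-0=1; pred: 12+0-3=9
Step 6: prey: 1+0-0=1; pred: 9+0-2=7
Step 7: prey: 1+0-0=1; pred: 7+0-2=5

Answer: 1 5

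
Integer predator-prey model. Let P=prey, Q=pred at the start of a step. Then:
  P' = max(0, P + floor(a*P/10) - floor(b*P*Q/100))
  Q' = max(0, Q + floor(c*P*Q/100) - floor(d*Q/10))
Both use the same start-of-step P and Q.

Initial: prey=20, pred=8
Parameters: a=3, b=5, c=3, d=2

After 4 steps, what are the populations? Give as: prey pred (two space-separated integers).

Answer: 4 18

Derivation:
Step 1: prey: 20+6-8=18; pred: 8+4-1=11
Step 2: prey: 18+5-9=14; pred: 11+5-2=14
Step 3: prey: 14+4-9=9; pred: 14+5-2=17
Step 4: prey: 9+2-7=4; pred: 17+4-3=18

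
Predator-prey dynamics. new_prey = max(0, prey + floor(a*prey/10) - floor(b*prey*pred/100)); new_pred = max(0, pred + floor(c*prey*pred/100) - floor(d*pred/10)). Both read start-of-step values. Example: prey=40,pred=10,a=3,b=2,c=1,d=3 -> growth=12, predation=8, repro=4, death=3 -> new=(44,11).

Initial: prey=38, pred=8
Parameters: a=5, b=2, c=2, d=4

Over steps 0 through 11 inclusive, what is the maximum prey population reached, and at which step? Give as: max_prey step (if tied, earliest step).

Answer: 74 3

Derivation:
Step 1: prey: 38+19-6=51; pred: 8+6-3=11
Step 2: prey: 51+25-11=65; pred: 11+11-4=18
Step 3: prey: 65+32-23=74; pred: 18+23-7=34
Step 4: prey: 74+37-50=61; pred: 34+50-13=71
Step 5: prey: 61+30-86=5; pred: 71+86-28=129
Step 6: prey: 5+2-12=0; pred: 129+12-51=90
Step 7: prey: 0+0-0=0; pred: 90+0-36=54
Step 8: prey: 0+0-0=0; pred: 54+0-21=33
Step 9: prey: 0+0-0=0; pred: 33+0-13=20
Step 10: prey: 0+0-0=0; pred: 20+0-8=12
Step 11: prey: 0+0-0=0; pred: 12+0-4=8
Max prey = 74 at step 3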